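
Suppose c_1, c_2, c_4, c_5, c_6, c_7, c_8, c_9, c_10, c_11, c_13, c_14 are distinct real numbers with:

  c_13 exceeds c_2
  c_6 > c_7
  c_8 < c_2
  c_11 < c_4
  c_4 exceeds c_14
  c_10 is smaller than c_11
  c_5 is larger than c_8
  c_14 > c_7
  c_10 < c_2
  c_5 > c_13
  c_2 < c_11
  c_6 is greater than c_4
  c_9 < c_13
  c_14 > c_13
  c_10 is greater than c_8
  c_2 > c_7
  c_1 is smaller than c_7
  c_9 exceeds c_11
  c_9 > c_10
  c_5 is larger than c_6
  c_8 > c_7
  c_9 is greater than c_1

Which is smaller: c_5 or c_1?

The relevant relations are c_1 < c_7; c_7 < c_8; c_8 < c_10; c_10 < c_2; c_2 < c_11; c_11 < c_9; c_9 < c_13; c_13 < c_14; c_14 < c_4; c_4 < c_6; c_6 < c_5.
Chaining these gives c_1 < c_7 < c_8 < c_10 < c_2 < c_11 < c_9 < c_13 < c_14 < c_4 < c_6 < c_5.
So c_1 < c_5; c_1 is the smaller of the two.

c_1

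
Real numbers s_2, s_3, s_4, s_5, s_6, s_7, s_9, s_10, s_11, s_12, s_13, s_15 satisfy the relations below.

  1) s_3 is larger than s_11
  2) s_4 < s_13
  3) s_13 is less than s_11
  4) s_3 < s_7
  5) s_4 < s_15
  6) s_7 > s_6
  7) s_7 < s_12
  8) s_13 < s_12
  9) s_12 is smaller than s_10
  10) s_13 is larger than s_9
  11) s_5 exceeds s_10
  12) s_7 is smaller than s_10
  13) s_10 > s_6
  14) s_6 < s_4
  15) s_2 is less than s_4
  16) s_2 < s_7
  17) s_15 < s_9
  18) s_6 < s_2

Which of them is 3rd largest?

s_12

Chaining the given pairs: s_6 < s_2 < s_4 < s_15 < s_9 < s_13 < s_11 < s_3 < s_7 < s_12 < s_10 < s_5.
Counting 3 from the largest end gives s_12.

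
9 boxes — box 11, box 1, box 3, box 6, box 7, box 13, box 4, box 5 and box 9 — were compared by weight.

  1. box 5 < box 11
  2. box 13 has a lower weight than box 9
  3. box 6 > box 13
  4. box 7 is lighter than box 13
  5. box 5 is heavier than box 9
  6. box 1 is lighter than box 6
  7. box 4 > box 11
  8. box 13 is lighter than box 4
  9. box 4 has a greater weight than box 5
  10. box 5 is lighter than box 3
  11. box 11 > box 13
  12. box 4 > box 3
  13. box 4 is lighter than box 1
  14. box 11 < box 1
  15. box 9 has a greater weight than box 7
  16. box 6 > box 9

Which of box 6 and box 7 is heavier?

box 7 < box 13 and box 13 < box 9 give box 7 < box 9.
With box 9 < box 5: box 7 < box 13 < box 9 < box 5.
Then box 5 < box 3 extends the chain to box 3.
Then box 3 < box 4 extends the chain to box 4.
Then box 4 < box 1 extends the chain to box 1.
Then box 1 < box 6 extends the chain to box 6.
So box 7 < box 6; box 6 is the heavier of the two.

box 6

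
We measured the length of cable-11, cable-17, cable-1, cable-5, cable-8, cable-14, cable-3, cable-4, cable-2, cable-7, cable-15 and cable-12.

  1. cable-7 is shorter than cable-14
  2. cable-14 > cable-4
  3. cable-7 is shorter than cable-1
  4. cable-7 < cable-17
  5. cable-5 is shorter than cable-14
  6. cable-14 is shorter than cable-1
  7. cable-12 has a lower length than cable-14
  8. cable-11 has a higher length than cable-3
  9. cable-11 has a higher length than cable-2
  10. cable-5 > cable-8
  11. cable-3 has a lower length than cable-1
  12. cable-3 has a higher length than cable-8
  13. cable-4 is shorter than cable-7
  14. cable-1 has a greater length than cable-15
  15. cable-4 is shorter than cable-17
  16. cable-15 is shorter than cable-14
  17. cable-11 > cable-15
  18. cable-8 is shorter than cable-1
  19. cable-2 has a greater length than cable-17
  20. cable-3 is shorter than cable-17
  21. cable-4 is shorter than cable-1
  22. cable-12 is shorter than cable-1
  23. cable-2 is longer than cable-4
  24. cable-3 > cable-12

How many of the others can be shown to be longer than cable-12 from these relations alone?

Directly above cable-12: cable-3, cable-14, cable-1.
One step further: cable-17, cable-11 (5 so far).
One step further: cable-2 (6 so far).
Nothing else is reachable above cable-12; 6 in all.

6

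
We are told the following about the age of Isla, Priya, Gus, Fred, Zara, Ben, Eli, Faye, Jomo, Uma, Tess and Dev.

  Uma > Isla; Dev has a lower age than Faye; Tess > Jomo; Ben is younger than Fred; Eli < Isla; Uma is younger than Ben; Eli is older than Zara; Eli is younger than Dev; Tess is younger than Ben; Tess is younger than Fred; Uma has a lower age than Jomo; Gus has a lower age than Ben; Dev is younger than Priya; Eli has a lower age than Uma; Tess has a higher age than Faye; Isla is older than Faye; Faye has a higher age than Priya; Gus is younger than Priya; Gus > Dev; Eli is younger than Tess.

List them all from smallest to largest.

Each adjacent pair is fixed by a given relation: Zara < Eli; Eli < Dev; Dev < Gus; Gus < Priya; Priya < Faye; Faye < Isla; Isla < Uma; Uma < Jomo; Jomo < Tess; Tess < Ben; Ben < Fred. Chaining them end to end gives the full order.

Zara < Eli < Dev < Gus < Priya < Faye < Isla < Uma < Jomo < Tess < Ben < Fred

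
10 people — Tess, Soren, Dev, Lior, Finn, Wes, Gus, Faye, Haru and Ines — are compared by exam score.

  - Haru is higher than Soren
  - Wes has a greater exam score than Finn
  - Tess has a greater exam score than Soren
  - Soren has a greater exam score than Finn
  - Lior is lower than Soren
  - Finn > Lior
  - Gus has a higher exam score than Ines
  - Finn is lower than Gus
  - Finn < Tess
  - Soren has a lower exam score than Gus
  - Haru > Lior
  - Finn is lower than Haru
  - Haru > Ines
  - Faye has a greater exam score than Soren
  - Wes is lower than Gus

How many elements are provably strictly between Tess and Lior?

Chaining upward from Lior reaches: Finn, Soren, Wes, Faye, Gus, Haru.
Chaining downward from Tess reaches: Finn, Soren.
Strictly between Lior and Tess are those in both lists: Finn, Soren — 2 elements.

2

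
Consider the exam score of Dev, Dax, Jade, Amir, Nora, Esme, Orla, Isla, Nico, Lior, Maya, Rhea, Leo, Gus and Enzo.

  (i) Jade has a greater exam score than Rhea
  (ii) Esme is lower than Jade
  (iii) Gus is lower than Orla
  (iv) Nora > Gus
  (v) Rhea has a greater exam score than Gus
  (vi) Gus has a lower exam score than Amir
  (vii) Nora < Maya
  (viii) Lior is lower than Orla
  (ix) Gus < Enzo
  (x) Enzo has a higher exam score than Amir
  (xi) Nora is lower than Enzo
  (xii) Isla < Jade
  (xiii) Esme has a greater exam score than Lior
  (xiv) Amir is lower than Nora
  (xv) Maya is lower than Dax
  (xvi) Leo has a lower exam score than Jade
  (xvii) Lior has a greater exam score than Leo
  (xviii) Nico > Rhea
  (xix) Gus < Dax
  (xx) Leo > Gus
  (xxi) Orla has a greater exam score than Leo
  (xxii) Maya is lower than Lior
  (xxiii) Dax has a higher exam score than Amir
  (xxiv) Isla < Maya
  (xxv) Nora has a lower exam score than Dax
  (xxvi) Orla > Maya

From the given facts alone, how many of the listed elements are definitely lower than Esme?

The elements the relations force below Esme are Gus, Amir, Leo, Isla, Nora, Maya, Lior — no chain reaches any other.
That is 7.

7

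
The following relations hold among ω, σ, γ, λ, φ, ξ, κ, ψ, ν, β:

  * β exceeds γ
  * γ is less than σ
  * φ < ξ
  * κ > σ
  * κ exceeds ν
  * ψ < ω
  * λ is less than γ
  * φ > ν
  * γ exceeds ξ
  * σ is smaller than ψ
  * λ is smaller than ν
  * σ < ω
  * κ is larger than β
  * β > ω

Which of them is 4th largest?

Chaining the given pairs: λ < ν < φ < ξ < γ < σ < ψ < ω < β < κ.
The 4th largest is ψ.

ψ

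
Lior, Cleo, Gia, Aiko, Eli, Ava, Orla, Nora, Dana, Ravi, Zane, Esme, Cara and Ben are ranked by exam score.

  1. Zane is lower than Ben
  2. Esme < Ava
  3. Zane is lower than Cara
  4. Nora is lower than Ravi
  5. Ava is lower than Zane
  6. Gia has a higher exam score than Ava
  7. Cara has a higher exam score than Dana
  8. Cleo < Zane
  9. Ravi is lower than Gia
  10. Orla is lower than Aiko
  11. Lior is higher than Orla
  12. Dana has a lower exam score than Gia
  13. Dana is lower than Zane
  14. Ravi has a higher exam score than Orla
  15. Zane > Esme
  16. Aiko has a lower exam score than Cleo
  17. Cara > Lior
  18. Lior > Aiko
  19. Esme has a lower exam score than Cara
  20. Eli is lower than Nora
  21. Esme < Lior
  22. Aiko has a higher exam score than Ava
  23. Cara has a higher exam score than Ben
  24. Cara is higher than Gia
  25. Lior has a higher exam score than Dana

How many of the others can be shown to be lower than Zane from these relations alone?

6

From Zane the given relations immediately reach Esme, Ava, Cleo, Dana.
From those, Aiko — 5 in total.
From those, Orla — 6 in total.
No other element is forced below Zane by the given relations, so the count is 6.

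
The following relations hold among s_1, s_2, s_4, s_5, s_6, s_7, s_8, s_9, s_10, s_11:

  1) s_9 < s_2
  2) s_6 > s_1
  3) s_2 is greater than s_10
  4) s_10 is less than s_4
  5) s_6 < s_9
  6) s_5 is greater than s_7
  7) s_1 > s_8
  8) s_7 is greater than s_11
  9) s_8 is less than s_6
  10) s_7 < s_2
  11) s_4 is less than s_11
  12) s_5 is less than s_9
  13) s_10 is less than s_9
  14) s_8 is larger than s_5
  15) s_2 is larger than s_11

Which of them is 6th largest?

s_5

Piecing the relations together gives one ordering: s_10 < s_4 < s_11 < s_7 < s_5 < s_8 < s_1 < s_6 < s_9 < s_2.
The 6th largest is s_5.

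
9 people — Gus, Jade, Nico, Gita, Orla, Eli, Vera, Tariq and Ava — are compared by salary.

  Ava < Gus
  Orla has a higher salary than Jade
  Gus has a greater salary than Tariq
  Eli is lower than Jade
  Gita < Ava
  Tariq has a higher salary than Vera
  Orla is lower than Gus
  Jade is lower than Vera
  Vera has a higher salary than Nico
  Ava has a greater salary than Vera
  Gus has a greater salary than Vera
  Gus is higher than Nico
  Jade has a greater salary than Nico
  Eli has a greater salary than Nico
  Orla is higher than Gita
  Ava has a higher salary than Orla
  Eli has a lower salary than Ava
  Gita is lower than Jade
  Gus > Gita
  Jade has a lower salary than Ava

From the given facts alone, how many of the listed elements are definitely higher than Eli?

From Eli the given relations immediately reach Jade, Ava.
From those, Orla, Vera, Gus — 5 in total.
From those, Tariq — 6 in total.
No other element is forced above Eli by the given relations, so the count is 6.

6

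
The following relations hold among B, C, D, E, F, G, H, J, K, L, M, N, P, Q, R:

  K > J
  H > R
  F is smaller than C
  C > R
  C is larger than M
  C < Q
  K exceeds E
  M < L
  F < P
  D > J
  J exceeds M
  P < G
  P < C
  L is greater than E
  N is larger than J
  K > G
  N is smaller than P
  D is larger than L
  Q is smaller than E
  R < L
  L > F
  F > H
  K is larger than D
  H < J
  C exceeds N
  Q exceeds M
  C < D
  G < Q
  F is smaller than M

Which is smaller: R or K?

R

The relevant relations are R < H; H < F; F < M; M < J; J < N; N < P; P < G; G < Q; Q < E; E < L; L < D; D < K.
Chaining these gives R < H < F < M < J < N < P < G < Q < E < L < D < K.
So R < K; R is the smaller of the two.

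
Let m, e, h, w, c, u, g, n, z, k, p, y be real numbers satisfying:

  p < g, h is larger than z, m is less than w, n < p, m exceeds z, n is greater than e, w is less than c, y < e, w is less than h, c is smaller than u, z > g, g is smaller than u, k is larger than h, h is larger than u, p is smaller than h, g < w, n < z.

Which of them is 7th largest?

z

The consecutive relations fix a unique order: y < e < n < p < g < z < m < w < c < u < h < k.
Counting 7 from the largest end gives z.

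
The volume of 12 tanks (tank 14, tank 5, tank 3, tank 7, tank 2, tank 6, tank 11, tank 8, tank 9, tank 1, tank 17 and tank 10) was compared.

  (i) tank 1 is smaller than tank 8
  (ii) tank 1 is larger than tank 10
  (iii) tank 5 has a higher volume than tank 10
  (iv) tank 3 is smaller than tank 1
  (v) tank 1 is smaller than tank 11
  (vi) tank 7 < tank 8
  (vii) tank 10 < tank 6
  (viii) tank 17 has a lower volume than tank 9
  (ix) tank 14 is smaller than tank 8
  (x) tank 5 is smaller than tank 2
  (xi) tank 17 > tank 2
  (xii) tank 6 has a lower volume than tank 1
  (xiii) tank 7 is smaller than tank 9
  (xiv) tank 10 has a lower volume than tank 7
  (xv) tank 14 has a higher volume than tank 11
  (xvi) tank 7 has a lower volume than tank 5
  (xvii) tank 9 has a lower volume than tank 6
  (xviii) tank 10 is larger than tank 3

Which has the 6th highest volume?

tank 9

The consecutive relations fix a unique order: tank 3 < tank 10 < tank 7 < tank 5 < tank 2 < tank 17 < tank 9 < tank 6 < tank 1 < tank 11 < tank 14 < tank 8.
Counting 6 from the largest end gives tank 9.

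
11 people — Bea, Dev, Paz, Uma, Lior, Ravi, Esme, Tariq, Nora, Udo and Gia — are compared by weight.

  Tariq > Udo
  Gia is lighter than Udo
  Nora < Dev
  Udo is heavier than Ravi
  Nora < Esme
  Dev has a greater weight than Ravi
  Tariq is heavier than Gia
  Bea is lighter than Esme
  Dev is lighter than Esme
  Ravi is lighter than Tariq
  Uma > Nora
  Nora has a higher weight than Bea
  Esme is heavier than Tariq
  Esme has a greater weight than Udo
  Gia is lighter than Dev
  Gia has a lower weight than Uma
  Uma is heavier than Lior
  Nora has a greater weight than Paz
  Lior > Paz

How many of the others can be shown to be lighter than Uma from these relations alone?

The elements the relations force below Uma are Paz, Lior, Gia, Bea, Nora — no chain reaches any other.
That is 5.

5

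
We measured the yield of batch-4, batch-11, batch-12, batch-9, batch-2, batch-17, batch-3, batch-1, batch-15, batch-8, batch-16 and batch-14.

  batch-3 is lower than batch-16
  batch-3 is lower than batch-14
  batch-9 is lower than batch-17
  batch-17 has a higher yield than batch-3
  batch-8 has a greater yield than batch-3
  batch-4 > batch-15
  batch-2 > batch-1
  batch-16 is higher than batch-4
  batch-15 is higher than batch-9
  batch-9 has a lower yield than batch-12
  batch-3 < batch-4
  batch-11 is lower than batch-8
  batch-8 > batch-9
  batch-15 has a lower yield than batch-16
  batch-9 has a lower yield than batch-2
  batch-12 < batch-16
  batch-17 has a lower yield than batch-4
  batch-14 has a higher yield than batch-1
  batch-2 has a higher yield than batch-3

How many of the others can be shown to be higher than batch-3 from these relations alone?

6

From batch-3 the given relations immediately reach batch-2, batch-14, batch-8, batch-17, batch-4, batch-16.
Nothing else is reachable above batch-3; 6 in all.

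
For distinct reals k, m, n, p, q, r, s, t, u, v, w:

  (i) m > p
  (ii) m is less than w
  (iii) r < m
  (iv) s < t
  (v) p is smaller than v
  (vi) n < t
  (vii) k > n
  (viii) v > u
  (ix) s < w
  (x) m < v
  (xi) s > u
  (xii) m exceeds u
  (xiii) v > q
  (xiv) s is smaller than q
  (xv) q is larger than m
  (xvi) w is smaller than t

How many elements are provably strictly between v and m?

The relations place m below v. An element lies strictly between them when it is forced above m and also forced below v.
Above m: {q, w, t}. Below v: {u, p, r, s, q}.
Intersection: {q} — 1.

1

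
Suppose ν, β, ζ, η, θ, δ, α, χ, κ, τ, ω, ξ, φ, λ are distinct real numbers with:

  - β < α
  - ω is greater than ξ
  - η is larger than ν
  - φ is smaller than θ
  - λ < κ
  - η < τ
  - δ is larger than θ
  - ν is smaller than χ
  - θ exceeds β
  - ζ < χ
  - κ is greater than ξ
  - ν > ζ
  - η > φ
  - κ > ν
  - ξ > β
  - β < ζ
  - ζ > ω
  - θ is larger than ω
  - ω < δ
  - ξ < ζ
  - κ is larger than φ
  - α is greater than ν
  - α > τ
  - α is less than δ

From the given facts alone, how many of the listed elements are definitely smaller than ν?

4

Directly below ν: ζ.
One step further: β, ξ, ω (4 so far).
Nothing else is reachable below ν; 4 in all.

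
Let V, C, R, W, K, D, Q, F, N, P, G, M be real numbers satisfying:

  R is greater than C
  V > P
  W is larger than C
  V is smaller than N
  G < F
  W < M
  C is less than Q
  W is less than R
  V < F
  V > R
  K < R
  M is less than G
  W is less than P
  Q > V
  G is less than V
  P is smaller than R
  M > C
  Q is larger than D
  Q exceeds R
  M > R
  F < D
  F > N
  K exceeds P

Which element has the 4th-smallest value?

Piecing the relations together gives one ordering: C < W < P < K < R < M < G < V < N < F < D < Q.
Counting 4 from the smallest end gives K.

K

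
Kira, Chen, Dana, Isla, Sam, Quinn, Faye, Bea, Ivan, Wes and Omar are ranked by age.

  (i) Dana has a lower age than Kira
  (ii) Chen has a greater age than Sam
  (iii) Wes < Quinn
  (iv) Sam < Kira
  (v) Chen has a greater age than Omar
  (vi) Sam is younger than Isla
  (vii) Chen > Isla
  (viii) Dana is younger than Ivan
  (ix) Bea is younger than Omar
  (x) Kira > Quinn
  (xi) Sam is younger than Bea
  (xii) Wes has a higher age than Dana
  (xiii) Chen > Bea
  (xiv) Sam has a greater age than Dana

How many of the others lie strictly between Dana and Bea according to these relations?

Chaining upward from Dana reaches: Sam, Isla, Wes, Quinn, Kira, Ivan, Omar, Chen.
Chaining downward from Bea reaches: Sam.
Strictly between Dana and Bea are those in both lists: Sam — 1 element.

1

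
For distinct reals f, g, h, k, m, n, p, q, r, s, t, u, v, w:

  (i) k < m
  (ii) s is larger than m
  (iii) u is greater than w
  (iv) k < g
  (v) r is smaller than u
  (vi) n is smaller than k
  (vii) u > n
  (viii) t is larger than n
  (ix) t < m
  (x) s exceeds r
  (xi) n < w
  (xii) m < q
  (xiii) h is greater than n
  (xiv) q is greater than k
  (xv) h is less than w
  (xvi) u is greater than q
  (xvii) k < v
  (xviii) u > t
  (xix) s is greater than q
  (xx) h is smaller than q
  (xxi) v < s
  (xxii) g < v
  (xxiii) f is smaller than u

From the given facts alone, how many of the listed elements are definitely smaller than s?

9

From s the given relations immediately reach r, m, v, q.
From those, h, t, k, g — 8 in total.
From those, n — 9 in total.
No other element is forced below s by the given relations, so the count is 9.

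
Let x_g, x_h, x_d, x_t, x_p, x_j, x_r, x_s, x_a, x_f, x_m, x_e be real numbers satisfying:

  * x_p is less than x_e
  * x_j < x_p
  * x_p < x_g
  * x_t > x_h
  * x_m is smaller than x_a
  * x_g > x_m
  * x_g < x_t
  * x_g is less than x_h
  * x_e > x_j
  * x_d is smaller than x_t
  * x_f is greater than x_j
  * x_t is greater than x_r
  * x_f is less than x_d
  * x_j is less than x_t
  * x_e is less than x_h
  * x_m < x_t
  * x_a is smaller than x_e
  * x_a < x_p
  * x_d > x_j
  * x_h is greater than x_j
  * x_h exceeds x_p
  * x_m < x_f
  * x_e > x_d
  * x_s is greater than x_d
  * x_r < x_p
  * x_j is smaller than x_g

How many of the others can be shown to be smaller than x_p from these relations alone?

Directly below x_p: x_a, x_j, x_r.
One step further: x_m (4 so far).
Nothing else is reachable below x_p; 4 in all.

4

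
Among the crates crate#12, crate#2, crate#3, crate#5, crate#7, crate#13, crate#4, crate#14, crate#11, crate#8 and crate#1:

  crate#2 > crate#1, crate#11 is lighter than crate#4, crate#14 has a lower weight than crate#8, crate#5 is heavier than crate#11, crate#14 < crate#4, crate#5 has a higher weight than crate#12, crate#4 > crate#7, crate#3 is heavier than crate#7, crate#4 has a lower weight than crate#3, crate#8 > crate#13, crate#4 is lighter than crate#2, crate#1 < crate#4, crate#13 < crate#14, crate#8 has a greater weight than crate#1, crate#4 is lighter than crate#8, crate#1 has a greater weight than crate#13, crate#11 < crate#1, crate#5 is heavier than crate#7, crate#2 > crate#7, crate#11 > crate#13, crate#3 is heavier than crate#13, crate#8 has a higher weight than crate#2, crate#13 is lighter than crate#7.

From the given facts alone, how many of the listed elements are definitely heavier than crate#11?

6

The elements the relations force above crate#11 are crate#1, crate#4, crate#3, crate#2, crate#8, crate#5 — no chain reaches any other.
That is 6.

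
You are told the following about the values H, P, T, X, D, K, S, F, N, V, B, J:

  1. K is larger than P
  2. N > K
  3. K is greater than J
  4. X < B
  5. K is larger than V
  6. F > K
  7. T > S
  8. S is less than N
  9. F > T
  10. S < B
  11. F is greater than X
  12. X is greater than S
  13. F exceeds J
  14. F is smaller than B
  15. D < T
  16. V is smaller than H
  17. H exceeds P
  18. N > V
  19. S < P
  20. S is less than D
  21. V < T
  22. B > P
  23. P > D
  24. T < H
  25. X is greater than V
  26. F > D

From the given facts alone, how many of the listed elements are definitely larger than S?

9

From S the given relations immediately reach D, P, X, T, N, B.
From those, K, H, F — 9 in total.
No other element is forced above S by the given relations, so the count is 9.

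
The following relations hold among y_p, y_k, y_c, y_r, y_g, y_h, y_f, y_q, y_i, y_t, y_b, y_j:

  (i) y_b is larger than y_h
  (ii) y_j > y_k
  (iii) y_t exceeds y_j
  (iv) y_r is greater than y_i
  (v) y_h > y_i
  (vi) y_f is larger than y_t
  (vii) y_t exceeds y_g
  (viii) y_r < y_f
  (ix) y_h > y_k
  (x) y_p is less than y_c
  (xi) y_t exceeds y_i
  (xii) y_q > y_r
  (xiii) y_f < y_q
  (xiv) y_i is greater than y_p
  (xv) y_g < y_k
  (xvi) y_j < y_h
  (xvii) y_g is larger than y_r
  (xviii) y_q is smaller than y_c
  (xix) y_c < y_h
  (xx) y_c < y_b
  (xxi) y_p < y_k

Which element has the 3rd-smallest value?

Piecing the relations together gives one ordering: y_p < y_i < y_r < y_g < y_k < y_j < y_t < y_f < y_q < y_c < y_h < y_b.
The 3rd smallest is y_r.

y_r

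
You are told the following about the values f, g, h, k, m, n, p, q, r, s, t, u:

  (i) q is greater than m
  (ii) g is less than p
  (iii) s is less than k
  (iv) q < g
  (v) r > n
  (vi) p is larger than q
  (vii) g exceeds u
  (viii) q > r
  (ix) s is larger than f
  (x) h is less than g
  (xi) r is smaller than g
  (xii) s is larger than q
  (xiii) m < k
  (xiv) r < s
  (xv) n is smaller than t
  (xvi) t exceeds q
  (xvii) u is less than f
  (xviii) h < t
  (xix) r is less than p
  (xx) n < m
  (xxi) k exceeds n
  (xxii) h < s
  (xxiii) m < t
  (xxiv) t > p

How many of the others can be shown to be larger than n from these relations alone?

8

Directly above n: m, r, k, t.
One step further: q, g, p, s (8 so far).
Nothing else is reachable above n; 8 in all.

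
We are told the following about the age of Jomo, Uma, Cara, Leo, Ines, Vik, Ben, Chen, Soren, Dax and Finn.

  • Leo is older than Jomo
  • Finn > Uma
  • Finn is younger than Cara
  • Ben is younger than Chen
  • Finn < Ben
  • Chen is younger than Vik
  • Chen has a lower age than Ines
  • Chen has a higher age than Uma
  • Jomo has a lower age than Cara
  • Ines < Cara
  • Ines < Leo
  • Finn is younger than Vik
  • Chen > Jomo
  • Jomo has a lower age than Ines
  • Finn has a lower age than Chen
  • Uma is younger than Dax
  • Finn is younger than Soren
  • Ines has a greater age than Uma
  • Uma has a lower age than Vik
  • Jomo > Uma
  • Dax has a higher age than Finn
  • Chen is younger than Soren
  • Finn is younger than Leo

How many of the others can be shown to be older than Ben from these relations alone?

From Ben the given relations immediately reach Chen.
From those, Ines, Soren, Vik — 4 in total.
From those, Leo, Cara — 6 in total.
No other element is forced above Ben by the given relations, so the count is 6.

6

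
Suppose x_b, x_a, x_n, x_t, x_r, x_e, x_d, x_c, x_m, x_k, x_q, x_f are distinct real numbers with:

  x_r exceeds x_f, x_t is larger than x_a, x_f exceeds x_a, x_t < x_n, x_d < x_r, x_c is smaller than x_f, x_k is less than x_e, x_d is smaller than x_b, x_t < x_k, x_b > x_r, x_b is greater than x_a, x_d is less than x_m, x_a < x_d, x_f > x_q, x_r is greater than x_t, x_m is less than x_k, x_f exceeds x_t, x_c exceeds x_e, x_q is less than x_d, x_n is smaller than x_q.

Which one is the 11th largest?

The consecutive relations fix a unique order: x_a < x_t < x_n < x_q < x_d < x_m < x_k < x_e < x_c < x_f < x_r < x_b.
The 11th largest is x_t.

x_t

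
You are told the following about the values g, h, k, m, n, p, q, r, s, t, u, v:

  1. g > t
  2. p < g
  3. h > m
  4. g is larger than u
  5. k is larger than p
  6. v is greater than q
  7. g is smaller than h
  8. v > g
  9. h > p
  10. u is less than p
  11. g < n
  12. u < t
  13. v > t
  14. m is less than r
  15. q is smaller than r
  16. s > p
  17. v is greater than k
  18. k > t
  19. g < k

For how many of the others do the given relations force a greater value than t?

5

From t the given relations immediately reach g, k, v.
From those, n, h — 5 in total.
No other element is forced above t by the given relations, so the count is 5.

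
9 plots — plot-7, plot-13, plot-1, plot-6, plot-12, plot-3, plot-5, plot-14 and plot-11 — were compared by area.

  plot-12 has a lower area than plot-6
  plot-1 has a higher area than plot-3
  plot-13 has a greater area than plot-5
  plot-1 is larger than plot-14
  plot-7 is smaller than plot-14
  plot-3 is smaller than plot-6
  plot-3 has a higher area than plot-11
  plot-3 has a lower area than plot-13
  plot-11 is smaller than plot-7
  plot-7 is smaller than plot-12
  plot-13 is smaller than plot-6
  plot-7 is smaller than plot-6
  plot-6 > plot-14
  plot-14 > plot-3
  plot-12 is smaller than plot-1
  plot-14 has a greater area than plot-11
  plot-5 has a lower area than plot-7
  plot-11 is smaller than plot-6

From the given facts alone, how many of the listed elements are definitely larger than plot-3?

4

The elements the relations force above plot-3 are plot-13, plot-14, plot-1, plot-6 — no chain reaches any other.
That is 4.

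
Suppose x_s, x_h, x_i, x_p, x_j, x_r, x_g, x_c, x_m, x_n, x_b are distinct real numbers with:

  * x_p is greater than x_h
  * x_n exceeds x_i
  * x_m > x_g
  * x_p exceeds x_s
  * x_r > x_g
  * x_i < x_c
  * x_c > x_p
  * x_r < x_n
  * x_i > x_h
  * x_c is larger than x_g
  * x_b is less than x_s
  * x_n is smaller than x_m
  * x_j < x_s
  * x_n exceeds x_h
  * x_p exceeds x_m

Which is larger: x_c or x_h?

Chaining the given relations: x_h < x_i < x_n < x_m < x_p < x_c.
So x_h < x_c; x_c is the larger of the two.

x_c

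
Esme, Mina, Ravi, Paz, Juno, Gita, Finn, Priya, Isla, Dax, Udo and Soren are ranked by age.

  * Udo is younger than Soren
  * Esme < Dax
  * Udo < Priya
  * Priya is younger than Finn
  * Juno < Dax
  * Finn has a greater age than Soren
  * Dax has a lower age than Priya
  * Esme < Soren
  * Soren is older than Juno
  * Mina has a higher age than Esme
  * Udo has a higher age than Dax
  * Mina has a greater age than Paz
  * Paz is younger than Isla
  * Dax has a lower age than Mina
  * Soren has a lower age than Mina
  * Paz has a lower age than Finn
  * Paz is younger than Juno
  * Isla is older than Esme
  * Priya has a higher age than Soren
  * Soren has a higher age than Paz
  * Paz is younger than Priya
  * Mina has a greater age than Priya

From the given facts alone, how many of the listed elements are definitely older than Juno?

Directly above Juno: Dax, Soren.
One step further: Udo, Priya, Mina, Finn (6 so far).
No other element is forced above Juno by the given relations, so the count is 6.

6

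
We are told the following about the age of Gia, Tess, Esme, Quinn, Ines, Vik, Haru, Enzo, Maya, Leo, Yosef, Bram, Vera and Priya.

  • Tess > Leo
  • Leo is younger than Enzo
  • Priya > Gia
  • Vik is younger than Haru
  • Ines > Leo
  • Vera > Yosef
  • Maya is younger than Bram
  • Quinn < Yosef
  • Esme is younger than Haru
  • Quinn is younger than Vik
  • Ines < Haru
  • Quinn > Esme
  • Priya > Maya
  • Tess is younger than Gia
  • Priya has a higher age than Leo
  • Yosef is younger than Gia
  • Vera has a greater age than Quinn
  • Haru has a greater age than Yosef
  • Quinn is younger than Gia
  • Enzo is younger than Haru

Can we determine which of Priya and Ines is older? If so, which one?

undetermined

Following every chain through Ines: above Ines we get Haru; below Ines we get Leo.
Priya is not reached, and no chain runs the other way from Priya to Ines.
So the given relations leave the order of Ines and Priya undetermined.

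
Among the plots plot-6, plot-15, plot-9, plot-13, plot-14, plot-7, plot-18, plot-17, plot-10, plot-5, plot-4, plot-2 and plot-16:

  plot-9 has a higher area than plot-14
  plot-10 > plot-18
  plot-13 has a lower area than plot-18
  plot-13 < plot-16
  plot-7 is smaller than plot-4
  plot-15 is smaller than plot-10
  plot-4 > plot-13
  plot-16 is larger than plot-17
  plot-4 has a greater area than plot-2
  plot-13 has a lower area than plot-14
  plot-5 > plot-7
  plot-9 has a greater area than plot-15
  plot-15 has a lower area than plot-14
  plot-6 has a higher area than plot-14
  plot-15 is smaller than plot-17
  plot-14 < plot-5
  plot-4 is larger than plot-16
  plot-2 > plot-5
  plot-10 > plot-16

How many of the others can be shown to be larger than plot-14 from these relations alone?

The elements the relations force above plot-14 are plot-5, plot-2, plot-6, plot-9, plot-4 — no chain reaches any other.
That is 5.

5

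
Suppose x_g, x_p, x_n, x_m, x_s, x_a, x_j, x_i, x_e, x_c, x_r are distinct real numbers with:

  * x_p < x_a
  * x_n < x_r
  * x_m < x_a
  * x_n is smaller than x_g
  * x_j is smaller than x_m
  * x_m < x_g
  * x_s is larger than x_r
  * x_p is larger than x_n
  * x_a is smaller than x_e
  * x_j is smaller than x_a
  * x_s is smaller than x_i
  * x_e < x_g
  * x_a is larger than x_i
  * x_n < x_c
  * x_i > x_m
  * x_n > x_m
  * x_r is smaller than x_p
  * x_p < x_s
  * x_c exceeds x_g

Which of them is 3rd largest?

Piecing the relations together gives one ordering: x_j < x_m < x_n < x_r < x_p < x_s < x_i < x_a < x_e < x_g < x_c.
The 3rd largest is x_e.

x_e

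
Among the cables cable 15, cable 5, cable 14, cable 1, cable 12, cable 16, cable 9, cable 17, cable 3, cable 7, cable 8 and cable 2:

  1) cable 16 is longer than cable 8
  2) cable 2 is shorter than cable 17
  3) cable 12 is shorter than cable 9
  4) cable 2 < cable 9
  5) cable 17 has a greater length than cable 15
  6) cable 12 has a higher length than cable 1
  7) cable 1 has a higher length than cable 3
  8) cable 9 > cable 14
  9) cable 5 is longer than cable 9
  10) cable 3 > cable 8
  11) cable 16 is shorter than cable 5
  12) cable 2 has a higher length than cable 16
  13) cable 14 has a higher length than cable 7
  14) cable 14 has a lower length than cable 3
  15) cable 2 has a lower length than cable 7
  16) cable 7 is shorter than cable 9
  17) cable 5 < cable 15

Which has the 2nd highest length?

Piecing the relations together gives one ordering: cable 8 < cable 16 < cable 2 < cable 7 < cable 14 < cable 3 < cable 1 < cable 12 < cable 9 < cable 5 < cable 15 < cable 17.
The 2nd largest is cable 15.

cable 15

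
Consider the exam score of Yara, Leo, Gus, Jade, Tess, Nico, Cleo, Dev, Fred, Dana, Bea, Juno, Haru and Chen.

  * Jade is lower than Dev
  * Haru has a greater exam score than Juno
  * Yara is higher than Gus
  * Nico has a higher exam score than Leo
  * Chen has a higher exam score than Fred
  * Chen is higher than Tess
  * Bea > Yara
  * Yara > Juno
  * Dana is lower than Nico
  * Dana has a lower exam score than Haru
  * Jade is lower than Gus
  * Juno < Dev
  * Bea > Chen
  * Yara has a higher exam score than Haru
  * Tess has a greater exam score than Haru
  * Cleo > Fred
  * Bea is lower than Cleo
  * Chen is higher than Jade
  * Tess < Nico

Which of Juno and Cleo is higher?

Juno < Haru and Haru < Tess give Juno < Tess.
With Tess < Chen: Juno < Haru < Tess < Chen.
Then Chen < Bea extends the chain to Bea.
Then Bea < Cleo extends the chain to Cleo.
So Juno < Cleo; Cleo is the higher of the two.

Cleo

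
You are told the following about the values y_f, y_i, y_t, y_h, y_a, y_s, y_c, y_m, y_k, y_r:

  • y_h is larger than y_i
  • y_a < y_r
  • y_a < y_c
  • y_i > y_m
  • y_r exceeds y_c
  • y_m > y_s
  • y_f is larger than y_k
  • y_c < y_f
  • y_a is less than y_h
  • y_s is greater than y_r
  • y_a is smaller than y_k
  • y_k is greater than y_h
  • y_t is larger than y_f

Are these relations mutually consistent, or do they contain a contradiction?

Every relation is compatible with y_a < y_c < y_r < y_s < y_m < y_i < y_h < y_k < y_f < y_t; the set is consistent.

consistent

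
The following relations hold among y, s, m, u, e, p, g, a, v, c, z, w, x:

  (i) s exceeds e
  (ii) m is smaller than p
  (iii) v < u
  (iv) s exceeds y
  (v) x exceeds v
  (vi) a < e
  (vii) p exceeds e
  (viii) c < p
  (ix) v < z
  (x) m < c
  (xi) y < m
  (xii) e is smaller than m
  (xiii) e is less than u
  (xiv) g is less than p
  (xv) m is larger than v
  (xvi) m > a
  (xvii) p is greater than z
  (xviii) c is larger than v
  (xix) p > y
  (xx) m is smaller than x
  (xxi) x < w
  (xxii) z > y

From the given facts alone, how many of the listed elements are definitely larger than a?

The elements the relations force above a are e, m, x, u, c, p, s, w — no chain reaches any other.
That is 8.

8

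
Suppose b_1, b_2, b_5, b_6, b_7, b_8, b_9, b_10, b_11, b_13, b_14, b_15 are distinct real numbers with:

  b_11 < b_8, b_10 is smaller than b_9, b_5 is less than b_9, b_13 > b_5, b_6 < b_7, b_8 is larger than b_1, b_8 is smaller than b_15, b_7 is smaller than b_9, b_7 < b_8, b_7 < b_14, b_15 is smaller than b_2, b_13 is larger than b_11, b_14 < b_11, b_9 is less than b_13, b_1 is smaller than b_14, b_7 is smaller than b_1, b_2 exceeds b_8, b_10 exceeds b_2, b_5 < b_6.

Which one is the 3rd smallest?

The consecutive relations fix a unique order: b_5 < b_6 < b_7 < b_1 < b_14 < b_11 < b_8 < b_15 < b_2 < b_10 < b_9 < b_13.
Counting 3 from the smallest end gives b_7.

b_7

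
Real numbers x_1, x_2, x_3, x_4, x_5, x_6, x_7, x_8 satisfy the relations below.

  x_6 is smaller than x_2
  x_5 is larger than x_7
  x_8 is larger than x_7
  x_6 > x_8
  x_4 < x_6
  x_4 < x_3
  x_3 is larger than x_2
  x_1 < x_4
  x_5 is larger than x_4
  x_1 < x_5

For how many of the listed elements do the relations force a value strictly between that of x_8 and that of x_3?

2

Chaining upward from x_8 reaches: x_6, x_2.
Chaining downward from x_3 reaches: x_7, x_1, x_4, x_6, x_2.
Strictly between x_8 and x_3 are those in both lists: x_6, x_2 — 2 elements.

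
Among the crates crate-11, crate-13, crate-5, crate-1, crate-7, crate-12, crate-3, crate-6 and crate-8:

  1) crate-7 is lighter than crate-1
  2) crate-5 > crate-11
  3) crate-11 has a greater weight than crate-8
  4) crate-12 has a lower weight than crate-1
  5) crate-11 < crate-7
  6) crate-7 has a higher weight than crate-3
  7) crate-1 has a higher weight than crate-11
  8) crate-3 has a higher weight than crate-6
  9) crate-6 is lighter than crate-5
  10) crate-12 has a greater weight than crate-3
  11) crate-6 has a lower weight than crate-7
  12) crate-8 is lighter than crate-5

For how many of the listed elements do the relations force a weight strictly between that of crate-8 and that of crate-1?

Chaining upward from crate-8 reaches: crate-11, crate-5, crate-7.
Chaining downward from crate-1 reaches: crate-6, crate-3, crate-11, crate-12, crate-7.
Strictly between crate-8 and crate-1 are those in both lists: crate-11, crate-7 — 2 elements.

2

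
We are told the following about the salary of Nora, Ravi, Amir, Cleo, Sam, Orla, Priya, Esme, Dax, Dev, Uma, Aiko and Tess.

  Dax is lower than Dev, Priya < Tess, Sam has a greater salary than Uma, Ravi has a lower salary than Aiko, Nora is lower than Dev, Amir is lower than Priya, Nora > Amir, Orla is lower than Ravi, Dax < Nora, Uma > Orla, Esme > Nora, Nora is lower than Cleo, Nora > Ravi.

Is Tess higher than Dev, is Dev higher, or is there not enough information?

Following every chain through Tess: below Tess we get Amir, Priya.
Dev is not reached, and no chain runs the other way from Dev to Tess.
So the given relations leave the order of Tess and Dev undetermined.

undetermined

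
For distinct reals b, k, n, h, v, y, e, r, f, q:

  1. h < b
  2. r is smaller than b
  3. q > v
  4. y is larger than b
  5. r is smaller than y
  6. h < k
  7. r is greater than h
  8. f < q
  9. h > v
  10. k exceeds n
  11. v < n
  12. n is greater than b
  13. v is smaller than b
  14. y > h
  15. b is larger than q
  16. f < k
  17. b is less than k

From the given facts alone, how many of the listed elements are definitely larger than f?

From f the given relations immediately reach q, k.
From those, b — 3 in total.
From those, n, y — 5 in total.
Nothing else is reachable above f; 5 in all.

5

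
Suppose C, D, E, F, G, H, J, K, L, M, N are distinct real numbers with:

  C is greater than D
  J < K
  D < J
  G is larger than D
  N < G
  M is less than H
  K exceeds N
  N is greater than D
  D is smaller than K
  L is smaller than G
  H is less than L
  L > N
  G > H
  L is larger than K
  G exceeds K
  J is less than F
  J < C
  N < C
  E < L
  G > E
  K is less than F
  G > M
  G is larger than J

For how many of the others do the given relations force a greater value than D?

7

From D the given relations immediately reach J, N, K, C, G.
From those, L, F — 7 in total.
No other element is forced above D by the given relations, so the count is 7.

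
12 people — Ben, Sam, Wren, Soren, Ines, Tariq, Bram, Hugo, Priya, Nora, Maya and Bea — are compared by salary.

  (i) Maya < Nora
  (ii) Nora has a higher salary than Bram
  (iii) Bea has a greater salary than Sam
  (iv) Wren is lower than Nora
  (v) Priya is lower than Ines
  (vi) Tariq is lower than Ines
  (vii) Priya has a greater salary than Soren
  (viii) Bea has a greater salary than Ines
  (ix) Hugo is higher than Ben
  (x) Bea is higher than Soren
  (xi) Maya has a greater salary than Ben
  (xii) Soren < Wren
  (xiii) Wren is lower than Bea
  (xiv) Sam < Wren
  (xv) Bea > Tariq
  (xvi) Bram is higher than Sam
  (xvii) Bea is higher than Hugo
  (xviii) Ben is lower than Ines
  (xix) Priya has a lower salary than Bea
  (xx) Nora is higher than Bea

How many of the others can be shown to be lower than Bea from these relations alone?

8

Directly below Bea: Sam, Tariq, Hugo, Soren, Priya, Ines, Wren.
One step further: Ben (8 so far).
No other element is forced below Bea by the given relations, so the count is 8.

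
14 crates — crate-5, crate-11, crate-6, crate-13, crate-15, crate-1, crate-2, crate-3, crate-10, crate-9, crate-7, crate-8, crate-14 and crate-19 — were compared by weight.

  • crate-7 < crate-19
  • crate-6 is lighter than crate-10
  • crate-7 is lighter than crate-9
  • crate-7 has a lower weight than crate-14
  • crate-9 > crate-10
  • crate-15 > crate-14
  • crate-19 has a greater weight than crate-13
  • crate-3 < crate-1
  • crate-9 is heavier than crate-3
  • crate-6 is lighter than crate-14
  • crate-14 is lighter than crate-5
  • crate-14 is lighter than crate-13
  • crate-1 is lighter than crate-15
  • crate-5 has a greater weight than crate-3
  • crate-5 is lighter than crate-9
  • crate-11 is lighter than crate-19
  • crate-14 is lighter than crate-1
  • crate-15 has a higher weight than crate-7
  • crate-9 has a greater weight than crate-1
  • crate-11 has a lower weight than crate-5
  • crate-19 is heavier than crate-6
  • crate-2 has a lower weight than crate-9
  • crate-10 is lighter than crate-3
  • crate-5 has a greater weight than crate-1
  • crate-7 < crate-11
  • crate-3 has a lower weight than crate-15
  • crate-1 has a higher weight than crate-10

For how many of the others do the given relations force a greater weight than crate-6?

9

From crate-6 the given relations immediately reach crate-10, crate-14, crate-19.
From those, crate-3, crate-1, crate-15, crate-13, crate-5, crate-9 — 9 in total.
Nothing else is reachable above crate-6; 9 in all.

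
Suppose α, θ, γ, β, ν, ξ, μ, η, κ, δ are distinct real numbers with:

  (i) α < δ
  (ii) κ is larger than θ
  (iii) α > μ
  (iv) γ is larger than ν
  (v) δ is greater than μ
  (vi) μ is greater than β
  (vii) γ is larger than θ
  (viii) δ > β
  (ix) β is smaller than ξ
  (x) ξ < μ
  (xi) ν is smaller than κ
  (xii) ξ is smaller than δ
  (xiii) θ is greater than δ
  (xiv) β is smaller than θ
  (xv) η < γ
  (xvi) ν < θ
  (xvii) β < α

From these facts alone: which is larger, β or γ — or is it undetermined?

γ

Link the given pairs in sequence: β < ξ; ξ < μ; μ < α; α < δ; δ < θ; θ < γ.
Together: β < ξ < μ < α < δ < θ < γ.
So γ is larger.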